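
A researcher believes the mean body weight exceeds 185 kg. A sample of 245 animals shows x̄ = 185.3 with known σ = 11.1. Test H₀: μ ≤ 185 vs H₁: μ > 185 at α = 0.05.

z = 0.423. Critical value: 1.645. Fail to reject H₀.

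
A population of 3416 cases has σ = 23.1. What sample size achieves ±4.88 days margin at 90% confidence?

Without FPC: n₀ = (1.645×23.1/4.88)² = 60.634. With FPC: n = n₀N/(n₀+N-1) = 59.6 → n = 60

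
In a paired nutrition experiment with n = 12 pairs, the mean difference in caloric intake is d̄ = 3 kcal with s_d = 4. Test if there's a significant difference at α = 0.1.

t = d̄/(s_d/√n) = 3/(4/√12) = 2.598. df = 11, critical t = ±1.796. Reject H₀.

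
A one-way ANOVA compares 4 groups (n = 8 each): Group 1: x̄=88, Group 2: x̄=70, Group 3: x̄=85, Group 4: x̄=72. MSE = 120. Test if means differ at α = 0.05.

Grand mean = 78.75. SS_between = 1974.0, MS_between = 658.0. F = 5.483, F_crit ≈ 2.947. Reject H₀.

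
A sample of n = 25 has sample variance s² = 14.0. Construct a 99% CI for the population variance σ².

df = 24. χ²_{0.005} = 45.559, χ²_{0.995} = 9.886. CI for σ² = ((n-1)s²/χ²_{α/2}, (n-1)s²/χ²_{1-α/2}) = (24·14.0/45.559, 24·14.0/9.886) = (7.38, 33.99)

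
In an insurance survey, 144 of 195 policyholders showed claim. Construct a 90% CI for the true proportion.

p̂ = 0.738. CI = p̂ ± z*√(p̂(1-p̂)/n) = (0.687, 0.79)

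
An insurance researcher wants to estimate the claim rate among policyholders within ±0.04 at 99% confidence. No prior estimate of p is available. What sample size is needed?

Conservative approach: use p = 0.5 (maximizes p(1-p) = 0.25). n = z²(0.25)/E² = 2.576²×0.25/0.04² = 1036.8 → n = 1037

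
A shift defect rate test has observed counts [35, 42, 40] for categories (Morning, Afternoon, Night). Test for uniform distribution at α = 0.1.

Expected = 39 each. χ² = Σ(O-E)²/E = 0.667. df = 2, critical value = 4.605. Fail to reject H₀.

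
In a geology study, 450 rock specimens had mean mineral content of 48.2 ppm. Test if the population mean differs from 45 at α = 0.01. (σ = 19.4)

z = (x̄ - μ₀)/(σ/√n) = (48.2 - 45)/(19.4/√450) = 3.499. Critical value: ±2.576. Since |3.499| > 2.576, Reject H₀.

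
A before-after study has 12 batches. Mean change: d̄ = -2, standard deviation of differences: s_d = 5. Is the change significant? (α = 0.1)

t = d̄/(s_d/√n) = -2/(5/√12) = -1.386. df = 11, critical t = ±1.796. Fail to reject H₀.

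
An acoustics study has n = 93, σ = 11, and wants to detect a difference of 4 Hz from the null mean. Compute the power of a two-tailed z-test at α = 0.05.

SE = σ/√n = 11/√93 = 1.141. Non-centrality λ = d/SE = 4/1.141 = 3.507. Power ≈ Φ(λ - z_{α/2}) = Φ(3.507 - 1.96) = Φ(1.547) = 0.939.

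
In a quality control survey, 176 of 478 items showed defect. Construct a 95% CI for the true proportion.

p̂ = 0.368. CI = p̂ ± z*√(p̂(1-p̂)/n) = (0.325, 0.411)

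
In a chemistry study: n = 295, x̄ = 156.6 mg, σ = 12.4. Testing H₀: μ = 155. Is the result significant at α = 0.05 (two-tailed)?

z = (156.6 - 155)/(12.4/√295) = 2.216. Since |z| > 1.96, significant at α = 0.05.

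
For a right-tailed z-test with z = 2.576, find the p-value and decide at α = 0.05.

p = P(Z > 2.576) = 1 - Φ(2.576) ≈ 0.005. Since p < 0.05, reject H₀ (significant) at α = 0.05.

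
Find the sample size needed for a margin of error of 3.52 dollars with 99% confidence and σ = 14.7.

n = (z*σ/E)² = (2.576×14.7/3.52)² = 115.7 → n = 116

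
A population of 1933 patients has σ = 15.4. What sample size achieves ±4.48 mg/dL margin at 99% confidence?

Without FPC: n₀ = (2.576×15.4/4.48)² = 78.411. With FPC: n = n₀N/(n₀+N-1) = 75.4 → n = 76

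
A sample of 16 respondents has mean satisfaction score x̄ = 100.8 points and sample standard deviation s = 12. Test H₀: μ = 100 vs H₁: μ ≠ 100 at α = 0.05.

t = (x̄ - μ₀)/(s/√n) = (100.8 - 100)/(12/√16) = 0.267. df = 15, critical t = ±2.131. Fail to reject H₀.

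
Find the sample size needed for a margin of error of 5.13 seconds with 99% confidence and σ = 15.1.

n = (z*σ/E)² = (2.576×15.1/5.13)² = 57.5 → n = 58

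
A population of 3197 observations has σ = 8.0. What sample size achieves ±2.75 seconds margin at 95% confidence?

Without FPC: n₀ = (1.96×8.0/2.75)² = 32.511. With FPC: n = n₀N/(n₀+N-1) = 32.2 → n = 33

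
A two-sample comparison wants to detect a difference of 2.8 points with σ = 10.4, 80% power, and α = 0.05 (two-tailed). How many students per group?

n per group = 2(z_α/2 + z_β)²σ²/d² = 2×(1.96 + 0.84)²×10.4²/2.8² = 216.3 → n = 217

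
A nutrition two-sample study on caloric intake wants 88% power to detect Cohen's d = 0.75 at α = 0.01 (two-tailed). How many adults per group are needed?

z_{α/2} = 2.576, z_β = Φ⁻¹(0.88) = 1.175. For medium effect (d = 0.75): n per group = 2(z_{α/2} + z_β)²/d² = 2(2.576 + 1.175)²/0.75² = 50.03 → 51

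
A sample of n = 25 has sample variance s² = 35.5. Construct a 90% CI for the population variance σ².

df = 24. χ²_{0.05} = 36.415, χ²_{0.95} = 13.848. CI for σ² = ((n-1)s²/χ²_{α/2}, (n-1)s²/χ²_{1-α/2}) = (24·35.5/36.415, 24·35.5/13.848) = (23.4, 61.53)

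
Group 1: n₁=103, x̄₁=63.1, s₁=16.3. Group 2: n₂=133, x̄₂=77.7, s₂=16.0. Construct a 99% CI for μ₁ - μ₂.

Difference = -14.6. SE = √(16.3²/103 + 16.0²/133) = 2.122. CI = (-20.07, -9.13)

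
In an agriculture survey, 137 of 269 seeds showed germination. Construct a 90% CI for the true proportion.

p̂ = 0.509. CI = p̂ ± z*√(p̂(1-p̂)/n) = (0.459, 0.559)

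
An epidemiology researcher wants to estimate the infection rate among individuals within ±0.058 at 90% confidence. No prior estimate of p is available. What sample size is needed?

Conservative approach: use p = 0.5 (maximizes p(1-p) = 0.25). n = z²(0.25)/E² = 1.645²×0.25/0.058² = 201.1 → n = 202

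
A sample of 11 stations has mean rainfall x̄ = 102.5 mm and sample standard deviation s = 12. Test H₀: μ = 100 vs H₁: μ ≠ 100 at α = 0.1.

t = (x̄ - μ₀)/(s/√n) = (102.5 - 100)/(12/√11) = 0.691. df = 10, critical t = ±1.812. Fail to reject H₀.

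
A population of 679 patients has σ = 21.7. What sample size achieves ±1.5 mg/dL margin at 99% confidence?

Without FPC: n₀ = (2.576×21.7/1.5)² = 1388.765. With FPC: n = n₀N/(n₀+N-1) = 456.3 → n = 457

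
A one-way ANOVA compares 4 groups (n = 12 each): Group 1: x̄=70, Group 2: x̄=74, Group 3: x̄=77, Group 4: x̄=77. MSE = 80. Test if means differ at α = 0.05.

Grand mean = 74.5. SS_between = 396.0, MS_between = 132.0. F = 1.65, F_crit ≈ 2.816. Fail to reject H₀.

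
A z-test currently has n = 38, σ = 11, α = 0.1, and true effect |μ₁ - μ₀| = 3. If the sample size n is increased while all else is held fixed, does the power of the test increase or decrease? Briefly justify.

Power increases: a larger n shrinks the standard error σ/√n, moving the sampling distribution under H₁ further from the critical value.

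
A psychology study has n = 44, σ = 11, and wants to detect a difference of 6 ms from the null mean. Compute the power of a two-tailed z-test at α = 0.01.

SE = σ/√n = 11/√44 = 1.658. Non-centrality λ = d/SE = 6/1.658 = 3.618. Power ≈ Φ(λ - z_{α/2}) = Φ(3.618 - 2.576) = Φ(1.042) = 0.851.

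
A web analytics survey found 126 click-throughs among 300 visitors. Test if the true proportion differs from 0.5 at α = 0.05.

p̂ = 0.42, p₀ = 0.5. z = (p̂ - p₀)/√(p₀(1-p₀)/n) = -2.771. Critical: ±1.96. Reject H₀.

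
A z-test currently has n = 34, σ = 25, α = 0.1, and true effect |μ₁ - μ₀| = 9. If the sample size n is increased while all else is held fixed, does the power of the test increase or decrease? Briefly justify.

Power increases: a larger n shrinks the standard error σ/√n, moving the sampling distribution under H₁ further from the critical value.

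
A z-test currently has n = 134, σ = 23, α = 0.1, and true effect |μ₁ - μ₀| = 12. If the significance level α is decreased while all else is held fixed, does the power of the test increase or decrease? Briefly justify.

Power decreases: a smaller α raises the critical value, so less of the H₁ sampling distribution falls in the rejection region.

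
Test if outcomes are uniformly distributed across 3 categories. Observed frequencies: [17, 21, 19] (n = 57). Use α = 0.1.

Expected = 19 each. χ² = Σ(O-E)²/E = 0.421. df = 2, critical value = 4.605. Fail to reject H₀.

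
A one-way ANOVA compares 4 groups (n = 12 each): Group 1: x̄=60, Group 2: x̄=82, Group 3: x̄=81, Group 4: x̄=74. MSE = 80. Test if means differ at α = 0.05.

Grand mean = 74.25. SS_between = 3705.0, MS_between = 1235.0. F = 15.438, F_crit ≈ 2.816. Reject H₀.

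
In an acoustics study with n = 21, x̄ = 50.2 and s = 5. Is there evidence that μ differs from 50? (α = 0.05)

t = (x̄ - μ₀)/(s/√n) = (50.2 - 50)/(5/√21) = 0.183. df = 20, critical t = ±2.086. Fail to reject H₀.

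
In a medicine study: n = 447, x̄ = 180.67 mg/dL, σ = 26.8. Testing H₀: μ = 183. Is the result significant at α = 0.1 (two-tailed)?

z = (180.67 - 183)/(26.8/√447) = -1.838. Since |z| > 1.645, significant at α = 0.1.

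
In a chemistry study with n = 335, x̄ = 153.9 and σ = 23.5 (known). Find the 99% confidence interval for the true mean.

CI = x̄ ± z*(σ/√n) = 153.9 ± 2.576(23.5/√335) = 153.9 ± 3.31 = (150.59, 157.21)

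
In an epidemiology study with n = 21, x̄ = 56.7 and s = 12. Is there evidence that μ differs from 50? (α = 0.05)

t = (x̄ - μ₀)/(s/√n) = (56.7 - 50)/(12/√21) = 2.559. df = 20, critical t = ±2.086. Reject H₀.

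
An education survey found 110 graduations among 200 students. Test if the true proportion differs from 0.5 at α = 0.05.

p̂ = 0.55, p₀ = 0.5. z = (p̂ - p₀)/√(p₀(1-p₀)/n) = 1.414. Critical: ±1.96. Fail to reject H₀.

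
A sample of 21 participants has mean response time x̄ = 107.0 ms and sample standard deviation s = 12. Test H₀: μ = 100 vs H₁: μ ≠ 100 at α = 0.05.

t = (x̄ - μ₀)/(s/√n) = (107.0 - 100)/(12/√21) = 2.673. df = 20, critical t = ±2.086. Reject H₀.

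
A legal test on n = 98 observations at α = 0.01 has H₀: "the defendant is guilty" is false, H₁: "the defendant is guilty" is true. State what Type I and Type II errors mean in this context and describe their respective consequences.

Type I (false positive): concluding that the defendant is guilty when it is not — convicting an innocent person. Type II (false negative): failing to conclude that the defendant is guilty when it is — acquitting a guilty person. Which is costlier depends on domain priorities and is a judgement call rather than a statistical fact.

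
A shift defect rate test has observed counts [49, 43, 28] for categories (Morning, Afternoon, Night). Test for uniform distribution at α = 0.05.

Expected = 40 each. χ² = Σ(O-E)²/E = 5.85. df = 2, critical value = 5.991. Fail to reject H₀.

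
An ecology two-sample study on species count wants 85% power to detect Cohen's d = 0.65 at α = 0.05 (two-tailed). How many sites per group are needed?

z_{α/2} = 1.96, z_β = Φ⁻¹(0.85) = 1.036. For medium effect (d = 0.65): n per group = 2(z_{α/2} + z_β)²/d² = 2(1.96 + 1.036)²/0.65² = 42.5 → 43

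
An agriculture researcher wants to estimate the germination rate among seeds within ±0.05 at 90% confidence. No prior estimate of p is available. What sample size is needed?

Conservative approach: use p = 0.5 (maximizes p(1-p) = 0.25). n = z²(0.25)/E² = 1.645²×0.25/0.05² = 270.6 → n = 271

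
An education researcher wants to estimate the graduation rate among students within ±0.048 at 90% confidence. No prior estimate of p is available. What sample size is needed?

Conservative approach: use p = 0.5 (maximizes p(1-p) = 0.25). n = z²(0.25)/E² = 1.645²×0.25/0.048² = 293.6 → n = 294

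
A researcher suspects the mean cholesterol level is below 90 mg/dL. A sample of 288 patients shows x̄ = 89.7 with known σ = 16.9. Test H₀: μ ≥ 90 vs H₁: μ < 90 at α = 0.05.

z = -0.301. Critical value: -1.645. Fail to reject H₀.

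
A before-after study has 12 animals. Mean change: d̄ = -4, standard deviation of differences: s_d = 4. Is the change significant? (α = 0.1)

t = d̄/(s_d/√n) = -4/(4/√12) = -3.464. df = 11, critical t = ±1.796. Reject H₀.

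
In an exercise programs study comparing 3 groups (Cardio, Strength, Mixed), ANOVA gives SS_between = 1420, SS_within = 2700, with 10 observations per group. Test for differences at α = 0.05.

df_between = 2, df_within = 27. F = MS_between/MS_within = 710.0/100.0 = 7.1. F_crit ≈ 3.354. Reject H₀. At least one mean differs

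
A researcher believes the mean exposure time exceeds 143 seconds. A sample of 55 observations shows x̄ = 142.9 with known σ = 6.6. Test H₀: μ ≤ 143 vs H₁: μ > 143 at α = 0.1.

z = -0.112. Critical value: 1.28. Fail to reject H₀.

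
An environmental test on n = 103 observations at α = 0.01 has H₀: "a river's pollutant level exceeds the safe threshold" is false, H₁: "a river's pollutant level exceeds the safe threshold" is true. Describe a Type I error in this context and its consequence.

Type I error: rejecting H₀ when it is true — concluding that a river's pollutant level exceeds the safe threshold when in fact it is not. Consequence: shutting down a compliant factory unnecessarily.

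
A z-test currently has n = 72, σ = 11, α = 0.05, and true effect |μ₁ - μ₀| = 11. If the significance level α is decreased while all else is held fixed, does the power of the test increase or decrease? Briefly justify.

Power decreases: a smaller α raises the critical value, so less of the H₁ sampling distribution falls in the rejection region.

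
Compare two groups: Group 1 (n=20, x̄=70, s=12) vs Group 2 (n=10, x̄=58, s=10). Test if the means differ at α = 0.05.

Pooled sp = 11.4. t = 2.719, df = 28. Critical t = ±2.048. Reject H₀.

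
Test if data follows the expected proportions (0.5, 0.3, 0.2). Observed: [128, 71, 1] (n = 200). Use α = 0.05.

Expected: [100.0, 60.0, 40.0]. χ² = 47.882. df = 2, critical = 5.991. Reject H₀.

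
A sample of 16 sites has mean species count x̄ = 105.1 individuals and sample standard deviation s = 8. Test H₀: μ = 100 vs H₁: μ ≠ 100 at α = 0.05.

t = (x̄ - μ₀)/(s/√n) = (105.1 - 100)/(8/√16) = 2.55. df = 15, critical t = ±2.131. Reject H₀.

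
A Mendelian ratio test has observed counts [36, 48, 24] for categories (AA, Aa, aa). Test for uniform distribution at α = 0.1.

Expected = 36 each. χ² = Σ(O-E)²/E = 8.0. df = 2, critical value = 4.605. Reject H₀.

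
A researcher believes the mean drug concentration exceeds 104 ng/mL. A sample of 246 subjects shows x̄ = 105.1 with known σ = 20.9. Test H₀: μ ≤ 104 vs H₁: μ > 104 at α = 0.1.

z = 0.825. Critical value: 1.28. Fail to reject H₀.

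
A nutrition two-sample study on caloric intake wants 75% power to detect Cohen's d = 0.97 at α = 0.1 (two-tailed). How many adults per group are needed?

z_{α/2} = 1.645, z_β = Φ⁻¹(0.75) = 0.674. For large effect (d = 0.97): n per group = 2(z_{α/2} + z_β)²/d² = 2(1.645 + 0.674)²/0.97² = 11.4 → 12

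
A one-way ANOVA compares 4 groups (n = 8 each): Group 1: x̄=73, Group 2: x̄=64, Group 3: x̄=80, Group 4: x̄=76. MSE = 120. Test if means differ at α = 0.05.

Grand mean = 73.25. SS_between = 1110.0, MS_between = 370.0. F = 3.083, F_crit ≈ 2.947. Reject H₀.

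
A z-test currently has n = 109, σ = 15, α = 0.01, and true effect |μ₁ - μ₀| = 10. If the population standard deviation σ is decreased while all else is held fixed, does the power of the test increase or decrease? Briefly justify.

Power increases: a smaller σ shrinks the standard error σ/√n, moving the sampling distribution under H₁ further from the critical value.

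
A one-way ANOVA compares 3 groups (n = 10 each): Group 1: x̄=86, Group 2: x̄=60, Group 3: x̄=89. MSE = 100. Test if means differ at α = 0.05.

Grand mean = 78.33. SS_between = 5086.67, MS_between = 2543.33. F = 25.433, F_crit ≈ 3.354. Reject H₀.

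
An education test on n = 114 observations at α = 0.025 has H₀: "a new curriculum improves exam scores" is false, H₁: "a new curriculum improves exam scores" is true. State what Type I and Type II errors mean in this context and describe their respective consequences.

Type I (false positive): concluding that a new curriculum improves exam scores when it is not — adopting a curriculum that gives no real benefit — disruption for nothing. Type II (false negative): failing to conclude that a new curriculum improves exam scores when it is — keeping the old curriculum when the new one would have helped students. Which is costlier depends on domain priorities and is a judgement call rather than a statistical fact.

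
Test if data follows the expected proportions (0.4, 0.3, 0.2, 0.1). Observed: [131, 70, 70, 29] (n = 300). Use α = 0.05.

Expected: [120.0, 90.0, 60.0, 30.0]. χ² = 7.153. df = 3, critical = 7.815. Fail to reject H₀.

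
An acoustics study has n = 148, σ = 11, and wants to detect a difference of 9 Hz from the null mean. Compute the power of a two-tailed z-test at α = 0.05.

SE = σ/√n = 11/√148 = 0.904. Non-centrality λ = d/SE = 9/0.904 = 9.954. Power ≈ Φ(λ - z_{α/2}) = Φ(9.954 - 1.96) = Φ(7.994) = 1.0.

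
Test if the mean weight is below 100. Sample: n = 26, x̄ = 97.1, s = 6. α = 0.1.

t = (97.1 - 100)/(6/√26) = -2.465, df = 25. Critical t = -1.316. Reject H₀.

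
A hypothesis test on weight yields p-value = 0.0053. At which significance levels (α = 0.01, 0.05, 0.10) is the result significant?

p = 0.0053. Significant at: α = 0.01, 0.05, 0.1.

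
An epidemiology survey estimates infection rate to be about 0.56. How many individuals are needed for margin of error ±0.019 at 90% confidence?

n = z²p(1-p)/E² = 1.645²×0.56×0.44/0.019² = 1847.0 → n = 1847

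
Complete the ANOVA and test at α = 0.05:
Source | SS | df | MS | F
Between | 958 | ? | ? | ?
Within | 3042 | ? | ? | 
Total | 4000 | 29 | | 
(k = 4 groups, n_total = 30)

df_between = 3, df_within = 26. MS_between = 319.33, MS_within = 117.0. F = 2.729, F_crit ≈ 2.975. Fail to reject H₀.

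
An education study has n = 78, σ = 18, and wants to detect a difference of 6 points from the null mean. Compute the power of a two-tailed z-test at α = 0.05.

SE = σ/√n = 18/√78 = 2.038. Non-centrality λ = d/SE = 6/2.038 = 2.944. Power ≈ Φ(λ - z_{α/2}) = Φ(2.944 - 1.96) = Φ(0.984) = 0.837.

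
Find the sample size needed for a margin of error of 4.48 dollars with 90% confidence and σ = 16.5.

n = (z*σ/E)² = (1.645×16.5/4.48)² = 36.7 → n = 37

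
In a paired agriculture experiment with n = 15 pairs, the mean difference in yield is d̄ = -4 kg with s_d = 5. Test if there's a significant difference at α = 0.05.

t = d̄/(s_d/√n) = -4/(5/√15) = -3.098. df = 14, critical t = ±2.145. Reject H₀.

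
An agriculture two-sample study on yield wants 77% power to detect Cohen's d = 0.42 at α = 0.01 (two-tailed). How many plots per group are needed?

z_{α/2} = 2.576, z_β = Φ⁻¹(0.77) = 0.739. For small effect (d = 0.42): n per group = 2(z_{α/2} + z_β)²/d² = 2(2.576 + 0.739)²/0.42² = 124.6 → 125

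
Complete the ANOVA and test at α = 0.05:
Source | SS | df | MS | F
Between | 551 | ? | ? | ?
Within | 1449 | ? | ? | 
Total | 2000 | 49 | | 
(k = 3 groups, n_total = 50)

df_between = 2, df_within = 47. MS_between = 275.5, MS_within = 30.83. F = 8.936, F_crit ≈ 3.195. Reject H₀.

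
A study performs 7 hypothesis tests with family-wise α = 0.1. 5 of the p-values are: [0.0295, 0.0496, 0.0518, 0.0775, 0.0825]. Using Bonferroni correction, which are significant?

Bonferroni α = 0.1/7 = 0.01429. None of the given p-values are significant.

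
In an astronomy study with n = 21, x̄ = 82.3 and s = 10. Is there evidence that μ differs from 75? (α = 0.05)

t = (x̄ - μ₀)/(s/√n) = (82.3 - 75)/(10/√21) = 3.345. df = 20, critical t = ±2.086. Reject H₀.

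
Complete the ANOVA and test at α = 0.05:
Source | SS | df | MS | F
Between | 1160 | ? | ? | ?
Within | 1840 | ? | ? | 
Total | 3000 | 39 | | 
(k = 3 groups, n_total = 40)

df_between = 2, df_within = 37. MS_between = 580.0, MS_within = 49.73. F = 11.663, F_crit ≈ 3.252. Reject H₀.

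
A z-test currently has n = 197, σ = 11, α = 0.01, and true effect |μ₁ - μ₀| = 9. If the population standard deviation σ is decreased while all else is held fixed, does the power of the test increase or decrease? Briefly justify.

Power increases: a smaller σ shrinks the standard error σ/√n, moving the sampling distribution under H₁ further from the critical value.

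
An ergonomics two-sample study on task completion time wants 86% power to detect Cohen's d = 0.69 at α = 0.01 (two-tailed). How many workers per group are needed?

z_{α/2} = 2.576, z_β = Φ⁻¹(0.86) = 1.08. For medium effect (d = 0.69): n per group = 2(z_{α/2} + z_β)²/d² = 2(2.576 + 1.08)²/0.69² = 56.1 → 57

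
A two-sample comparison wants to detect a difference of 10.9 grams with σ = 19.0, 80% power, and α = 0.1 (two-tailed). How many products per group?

n per group = 2(z_α/2 + z_β)²σ²/d² = 2×(1.645 + 0.84)²×19.0²/10.9² = 37.5 → n = 38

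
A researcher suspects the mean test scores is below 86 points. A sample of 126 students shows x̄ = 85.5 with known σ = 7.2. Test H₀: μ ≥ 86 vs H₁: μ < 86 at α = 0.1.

z = -0.78. Critical value: -1.28. Fail to reject H₀.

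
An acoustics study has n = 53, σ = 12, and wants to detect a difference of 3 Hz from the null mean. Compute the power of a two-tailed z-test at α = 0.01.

SE = σ/√n = 12/√53 = 1.648. Non-centrality λ = d/SE = 3/1.648 = 1.82. Power ≈ Φ(λ - z_{α/2}) = Φ(1.82 - 2.576) = Φ(-0.756) = 0.225.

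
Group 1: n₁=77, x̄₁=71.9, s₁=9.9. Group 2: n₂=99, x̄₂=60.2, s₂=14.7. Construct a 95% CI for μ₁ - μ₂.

Difference = 11.7. SE = √(9.9²/77 + 14.7²/99) = 1.859. CI = (8.06, 15.34)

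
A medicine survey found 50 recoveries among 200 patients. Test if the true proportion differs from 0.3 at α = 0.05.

p̂ = 0.25, p₀ = 0.3. z = (p̂ - p₀)/√(p₀(1-p₀)/n) = -1.543. Critical: ±1.96. Fail to reject H₀.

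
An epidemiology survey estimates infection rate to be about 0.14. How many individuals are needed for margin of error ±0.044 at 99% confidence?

n = z²p(1-p)/E² = 2.576²×0.14×0.86/0.044² = 412.7 → n = 413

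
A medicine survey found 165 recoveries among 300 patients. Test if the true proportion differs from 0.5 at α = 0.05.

p̂ = 0.55, p₀ = 0.5. z = (p̂ - p₀)/√(p₀(1-p₀)/n) = 1.732. Critical: ±1.96. Fail to reject H₀.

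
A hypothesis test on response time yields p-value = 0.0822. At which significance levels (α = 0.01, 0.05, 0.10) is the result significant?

p = 0.0822. Significant at: α = 0.1.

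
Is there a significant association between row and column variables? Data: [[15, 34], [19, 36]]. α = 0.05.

χ² = 0.182. df = 1, critical = 3.841. Fail to reject H₀. No evidence of dependence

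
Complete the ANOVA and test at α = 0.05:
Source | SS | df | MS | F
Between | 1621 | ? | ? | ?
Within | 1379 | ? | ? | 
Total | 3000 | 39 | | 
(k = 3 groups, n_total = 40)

df_between = 2, df_within = 37. MS_between = 810.5, MS_within = 37.27. F = 21.747, F_crit ≈ 3.252. Reject H₀.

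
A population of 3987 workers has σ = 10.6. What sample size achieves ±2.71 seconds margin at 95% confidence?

Without FPC: n₀ = (1.96×10.6/2.71)² = 58.774. With FPC: n = n₀N/(n₀+N-1) = 57.9 → n = 58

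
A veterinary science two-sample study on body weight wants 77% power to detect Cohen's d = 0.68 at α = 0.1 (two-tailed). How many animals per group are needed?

z_{α/2} = 1.645, z_β = Φ⁻¹(0.77) = 0.739. For medium effect (d = 0.68): n per group = 2(z_{α/2} + z_β)²/d² = 2(1.645 + 0.739)²/0.68² = 24.6 → 25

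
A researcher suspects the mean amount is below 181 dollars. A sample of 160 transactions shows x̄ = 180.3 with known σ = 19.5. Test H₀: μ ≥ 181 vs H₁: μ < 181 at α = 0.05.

z = -0.454. Critical value: -1.645. Fail to reject H₀.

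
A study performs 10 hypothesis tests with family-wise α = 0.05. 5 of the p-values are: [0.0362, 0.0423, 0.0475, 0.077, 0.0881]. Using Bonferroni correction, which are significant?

Bonferroni α = 0.05/10 = 0.005. None of the given p-values are significant.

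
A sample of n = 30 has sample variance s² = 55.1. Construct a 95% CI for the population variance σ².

df = 29. χ²_{0.025} = 45.722, χ²_{0.975} = 16.047. CI for σ² = ((n-1)s²/χ²_{α/2}, (n-1)s²/χ²_{1-α/2}) = (29·55.1/45.722, 29·55.1/16.047) = (34.95, 99.58)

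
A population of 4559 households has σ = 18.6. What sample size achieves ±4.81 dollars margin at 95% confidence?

Without FPC: n₀ = (1.96×18.6/4.81)² = 57.444. With FPC: n = n₀N/(n₀+N-1) = 56.7 → n = 57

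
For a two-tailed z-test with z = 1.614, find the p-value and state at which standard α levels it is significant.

p = 2·P(Z > |1.614|) = 2·(1 - Φ(1.614)) ≈ 0.1065. Not significant at any standard level.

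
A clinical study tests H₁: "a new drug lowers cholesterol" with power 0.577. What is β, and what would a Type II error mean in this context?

β = 1 - power = 1 - 0.577 = 0.423. A Type II error is failing to reject H₀ when H₀ is false (false negative) — here, failing to conclude that a new drug lowers cholesterol when in fact it is true. Consequence: shelving an effective drug — patients miss out on a treatment that would have helped.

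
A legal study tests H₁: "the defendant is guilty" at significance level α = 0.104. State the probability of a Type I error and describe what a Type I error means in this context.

P(Type I error) = α = 0.104. A Type I error is rejecting H₀ when H₀ is actually true (false positive) — here, concluding that the defendant is guilty when in fact this is not the case. Consequence: convicting an innocent person.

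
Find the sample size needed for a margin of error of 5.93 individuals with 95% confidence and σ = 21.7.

n = (z*σ/E)² = (1.96×21.7/5.93)² = 51.4 → n = 52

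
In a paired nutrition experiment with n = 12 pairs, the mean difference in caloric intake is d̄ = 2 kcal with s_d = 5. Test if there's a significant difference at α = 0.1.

t = d̄/(s_d/√n) = 2/(5/√12) = 1.386. df = 11, critical t = ±1.796. Fail to reject H₀.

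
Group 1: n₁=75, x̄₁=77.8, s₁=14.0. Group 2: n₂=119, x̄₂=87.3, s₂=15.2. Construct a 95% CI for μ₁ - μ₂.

Difference = -9.5. SE = √(14.0²/75 + 15.2²/119) = 2.134. CI = (-13.68, -5.32)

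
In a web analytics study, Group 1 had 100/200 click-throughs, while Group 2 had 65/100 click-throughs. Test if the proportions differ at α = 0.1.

p̂₁ = 0.5, p̂₂ = 0.65, pooled p̂ = 0.55. z = -2.462. Critical: ±1.645. Reject H₀.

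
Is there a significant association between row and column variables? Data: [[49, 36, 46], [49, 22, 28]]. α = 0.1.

χ² = 3.371. df = 2, critical = 4.605. Fail to reject H₀. No evidence of dependence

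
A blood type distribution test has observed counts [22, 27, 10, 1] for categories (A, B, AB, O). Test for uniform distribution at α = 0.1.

Expected = 15 each. χ² = Σ(O-E)²/E = 27.6. df = 3, critical value = 6.251. Reject H₀.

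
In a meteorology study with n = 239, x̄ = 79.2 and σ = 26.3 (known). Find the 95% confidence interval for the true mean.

CI = x̄ ± z*(σ/√n) = 79.2 ± 1.96(26.3/√239) = 79.2 ± 3.33 = (75.87, 82.53)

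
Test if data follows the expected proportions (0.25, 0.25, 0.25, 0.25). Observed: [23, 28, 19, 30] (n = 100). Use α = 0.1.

Expected: [25.0, 25.0, 25.0, 25.0]. χ² = 2.96. df = 3, critical = 6.251. Fail to reject H₀.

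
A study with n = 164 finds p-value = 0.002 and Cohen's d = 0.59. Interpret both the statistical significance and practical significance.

Statistically significant (p = 0.002 < 0.05). Cohen's d = 0.59 indicates a medium effect size. Both statistical and practical significance should be considered.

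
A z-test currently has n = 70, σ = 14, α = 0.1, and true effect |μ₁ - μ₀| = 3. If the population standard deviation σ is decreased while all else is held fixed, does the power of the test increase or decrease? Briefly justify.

Power increases: a smaller σ shrinks the standard error σ/√n, moving the sampling distribution under H₁ further from the critical value.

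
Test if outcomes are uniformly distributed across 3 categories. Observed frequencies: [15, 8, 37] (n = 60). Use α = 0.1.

Expected = 20 each. χ² = Σ(O-E)²/E = 22.9. df = 2, critical value = 4.605. Reject H₀.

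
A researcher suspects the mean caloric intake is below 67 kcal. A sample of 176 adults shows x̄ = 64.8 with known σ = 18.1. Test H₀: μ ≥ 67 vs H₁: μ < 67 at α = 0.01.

z = -1.613. Critical value: -2.33. Fail to reject H₀.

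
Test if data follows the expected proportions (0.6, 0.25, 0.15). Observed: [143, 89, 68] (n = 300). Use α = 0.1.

Expected: [180.0, 75.0, 45.0]. χ² = 21.974. df = 2, critical = 4.605. Reject H₀.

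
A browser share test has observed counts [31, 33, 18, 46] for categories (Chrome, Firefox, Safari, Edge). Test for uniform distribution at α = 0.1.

Expected = 32 each. χ² = Σ(O-E)²/E = 12.312. df = 3, critical value = 6.251. Reject H₀.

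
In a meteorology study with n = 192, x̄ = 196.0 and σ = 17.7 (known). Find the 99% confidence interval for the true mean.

CI = x̄ ± z*(σ/√n) = 196.0 ± 2.576(17.7/√192) = 196.0 ± 3.29 = (192.71, 199.29)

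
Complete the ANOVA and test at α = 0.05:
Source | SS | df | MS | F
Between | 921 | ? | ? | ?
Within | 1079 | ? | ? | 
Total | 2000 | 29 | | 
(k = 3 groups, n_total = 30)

df_between = 2, df_within = 27. MS_between = 460.5, MS_within = 39.96. F = 11.523, F_crit ≈ 3.354. Reject H₀.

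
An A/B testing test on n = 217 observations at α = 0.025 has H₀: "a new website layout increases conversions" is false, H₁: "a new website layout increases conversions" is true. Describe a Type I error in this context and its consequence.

Type I error: rejecting H₀ when it is true — concluding that a new website layout increases conversions when in fact it is not. Consequence: rolling out a layout that doesn't actually help — wasted engineering effort.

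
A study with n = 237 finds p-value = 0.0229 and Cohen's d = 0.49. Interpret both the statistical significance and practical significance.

Statistically significant (p = 0.0229 < 0.05). Cohen's d = 0.49 indicates a small effect size. Both statistical and practical significance should be considered.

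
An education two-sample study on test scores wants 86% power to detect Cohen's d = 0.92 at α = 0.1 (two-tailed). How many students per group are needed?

z_{α/2} = 1.645, z_β = Φ⁻¹(0.86) = 1.08. For large effect (d = 0.92): n per group = 2(z_{α/2} + z_β)²/d² = 2(1.645 + 1.08)²/0.92² = 17.5 → 18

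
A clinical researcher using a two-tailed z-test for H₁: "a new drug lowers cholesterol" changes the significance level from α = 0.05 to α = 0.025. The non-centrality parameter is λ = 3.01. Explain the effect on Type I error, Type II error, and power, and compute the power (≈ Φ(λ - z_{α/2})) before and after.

Decreasing α from 0.05 to 0.025:
• Type I error rate decreases (α is the Type I rate by definition).
• Critical value moves from z_{α/2} = 1.96 to 2.241, so power = Φ(λ - z_{α/2}) goes from Φ(3.01 - 1.96) = 0.853 to Φ(3.01 - 2.241) = 0.779.
• Type II error rate β = 1 - power therefore increases (0.147 → 0.221).
Appropriate when false positives are costly — here, approving an ineffective drug — patients take a useless medication and may skip effective alternatives.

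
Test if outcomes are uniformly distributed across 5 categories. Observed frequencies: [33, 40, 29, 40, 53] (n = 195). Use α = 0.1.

Expected = 39 each. χ² = Σ(O-E)²/E = 8.564. df = 4, critical value = 7.779. Reject H₀.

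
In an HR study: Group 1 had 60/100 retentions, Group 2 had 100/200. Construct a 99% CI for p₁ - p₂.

p̂₁ = 0.6, p̂₂ = 0.5. Difference = 0.1. CI = (-0.056, 0.256)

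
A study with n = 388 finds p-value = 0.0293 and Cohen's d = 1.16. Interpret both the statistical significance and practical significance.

Statistically significant (p = 0.0293 < 0.05). Cohen's d = 1.16 indicates a large effect size. Both statistical and practical significance should be considered.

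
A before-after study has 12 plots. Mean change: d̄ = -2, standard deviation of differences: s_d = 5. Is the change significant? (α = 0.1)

t = d̄/(s_d/√n) = -2/(5/√12) = -1.386. df = 11, critical t = ±1.796. Fail to reject H₀.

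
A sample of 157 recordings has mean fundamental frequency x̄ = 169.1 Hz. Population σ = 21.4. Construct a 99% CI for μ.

CI = x̄ ± z*(σ/√n) = 169.1 ± 2.576(21.4/√157) = 169.1 ± 4.4 = (164.7, 173.5)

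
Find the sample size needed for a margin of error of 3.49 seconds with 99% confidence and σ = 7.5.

n = (z*σ/E)² = (2.576×7.5/3.49)² = 30.6 → n = 31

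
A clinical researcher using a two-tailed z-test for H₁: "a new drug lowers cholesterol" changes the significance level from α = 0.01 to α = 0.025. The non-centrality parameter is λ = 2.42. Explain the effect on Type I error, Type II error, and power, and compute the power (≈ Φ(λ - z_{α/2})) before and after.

Increasing α from 0.01 to 0.025:
• Type I error rate increases (α is the Type I rate by definition).
• Critical value moves from z_{α/2} = 2.576 to 2.241, so power = Φ(λ - z_{α/2}) goes from Φ(2.42 - 2.576) = 0.438 to Φ(2.42 - 2.241) = 0.571.
• Type II error rate β = 1 - power therefore decreases (0.562 → 0.429).
Appropriate when false negatives are costly — here, shelving an effective drug — patients miss out on a treatment that would have helped.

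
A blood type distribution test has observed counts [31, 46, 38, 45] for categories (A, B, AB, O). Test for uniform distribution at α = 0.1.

Expected = 40 each. χ² = Σ(O-E)²/E = 3.65. df = 3, critical value = 6.251. Fail to reject H₀.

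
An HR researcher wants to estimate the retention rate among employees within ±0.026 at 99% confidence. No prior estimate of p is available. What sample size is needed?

Conservative approach: use p = 0.5 (maximizes p(1-p) = 0.25). n = z²(0.25)/E² = 2.576²×0.25/0.026² = 2454.1 → n = 2455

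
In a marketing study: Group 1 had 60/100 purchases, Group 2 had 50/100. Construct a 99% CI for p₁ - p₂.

p̂₁ = 0.6, p̂₂ = 0.5. Difference = 0.1. CI = (-0.08, 0.28)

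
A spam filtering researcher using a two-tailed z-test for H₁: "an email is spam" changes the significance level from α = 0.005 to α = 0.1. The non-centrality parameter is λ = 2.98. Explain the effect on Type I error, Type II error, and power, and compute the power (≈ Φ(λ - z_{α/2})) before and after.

Increasing α from 0.005 to 0.1:
• Type I error rate increases (α is the Type I rate by definition).
• Critical value moves from z_{α/2} = 2.807 to 1.645, so power = Φ(λ - z_{α/2}) goes from Φ(2.98 - 2.807) = 0.569 to Φ(2.98 - 1.645) = 0.909.
• Type II error rate β = 1 - power therefore decreases (0.431 → 0.091).
Appropriate when false negatives are costly — here, a spam email lands in the inbox.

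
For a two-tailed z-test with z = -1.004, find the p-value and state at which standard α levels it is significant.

p = 2·P(Z > |-1.004|) = 2·(1 - Φ(1.004)) ≈ 0.3154. Not significant at any standard level.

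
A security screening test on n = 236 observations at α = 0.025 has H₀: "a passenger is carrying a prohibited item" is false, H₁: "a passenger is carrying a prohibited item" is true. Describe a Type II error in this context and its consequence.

Type II error: failing to reject H₀ when it is false — concluding that a passenger is carrying a prohibited item is not supported when in fact it is. Consequence: letting a prohibited item through — security breach.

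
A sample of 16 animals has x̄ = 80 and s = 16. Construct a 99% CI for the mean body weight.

CI = x̄ ± t*(s/√n) = 80 ± 2.947(16/√16) = (68.21, 91.79)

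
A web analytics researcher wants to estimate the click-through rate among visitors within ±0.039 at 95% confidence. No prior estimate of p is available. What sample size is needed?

Conservative approach: use p = 0.5 (maximizes p(1-p) = 0.25). n = z²(0.25)/E² = 1.96²×0.25/0.039² = 631.4 → n = 632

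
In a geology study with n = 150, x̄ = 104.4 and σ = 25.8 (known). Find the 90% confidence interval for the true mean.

CI = x̄ ± z*(σ/√n) = 104.4 ± 1.645(25.8/√150) = 104.4 ± 3.47 = (100.93, 107.87)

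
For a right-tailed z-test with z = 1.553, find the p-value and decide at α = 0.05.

p = P(Z > 1.553) = 1 - Φ(1.553) ≈ 0.0602. Since p ≥ 0.05, fail to reject H₀ (not significant) at α = 0.05.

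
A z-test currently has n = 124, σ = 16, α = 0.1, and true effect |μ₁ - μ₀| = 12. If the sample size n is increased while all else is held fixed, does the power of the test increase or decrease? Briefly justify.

Power increases: a larger n shrinks the standard error σ/√n, moving the sampling distribution under H₁ further from the critical value.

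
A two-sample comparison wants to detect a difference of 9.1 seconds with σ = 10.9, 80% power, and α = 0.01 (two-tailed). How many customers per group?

n per group = 2(z_α/2 + z_β)²σ²/d² = 2×(2.576 + 0.84)²×10.9²/9.1² = 33.5 → n = 34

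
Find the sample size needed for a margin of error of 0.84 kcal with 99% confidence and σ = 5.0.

n = (z*σ/E)² = (2.576×5.0/0.84)² = 235.1 → n = 236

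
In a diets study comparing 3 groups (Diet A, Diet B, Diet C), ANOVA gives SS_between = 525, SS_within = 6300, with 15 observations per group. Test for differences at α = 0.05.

df_between = 2, df_within = 42. F = MS_between/MS_within = 262.5/150.0 = 1.75. F_crit ≈ 3.22. Fail to reject H₀.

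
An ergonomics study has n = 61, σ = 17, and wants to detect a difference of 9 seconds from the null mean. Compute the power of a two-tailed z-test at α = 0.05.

SE = σ/√n = 17/√61 = 2.177. Non-centrality λ = d/SE = 9/2.177 = 4.135. Power ≈ Φ(λ - z_{α/2}) = Φ(4.135 - 1.96) = Φ(2.175) = 0.985.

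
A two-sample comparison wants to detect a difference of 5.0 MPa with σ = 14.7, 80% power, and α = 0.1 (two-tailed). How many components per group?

n per group = 2(z_α/2 + z_β)²σ²/d² = 2×(1.645 + 0.84)²×14.7²/5.0² = 106.8 → n = 107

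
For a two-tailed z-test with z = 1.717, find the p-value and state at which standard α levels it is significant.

p = 2·P(Z > |1.717|) = 2·(1 - Φ(1.717)) ≈ 0.086. Significant at α = 0.1.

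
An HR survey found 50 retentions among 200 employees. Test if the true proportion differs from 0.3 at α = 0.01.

p̂ = 0.25, p₀ = 0.3. z = (p̂ - p₀)/√(p₀(1-p₀)/n) = -1.543. Critical: ±2.576. Fail to reject H₀.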